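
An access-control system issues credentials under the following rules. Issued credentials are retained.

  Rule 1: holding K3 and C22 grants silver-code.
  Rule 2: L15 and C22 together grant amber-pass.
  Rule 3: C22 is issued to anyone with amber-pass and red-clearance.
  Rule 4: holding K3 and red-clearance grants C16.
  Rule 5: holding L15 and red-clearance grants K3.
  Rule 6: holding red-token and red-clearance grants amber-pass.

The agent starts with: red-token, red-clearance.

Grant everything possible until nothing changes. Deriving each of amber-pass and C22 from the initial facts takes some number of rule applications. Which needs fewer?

amber-pass

amber-pass: Holding red-token and red-clearance grants amber-pass (Rule 6). [1 rule application]
C22: Holding red-token and red-clearance grants amber-pass (Rule 6). Holding amber-pass and red-clearance grants C22 (Rule 3). [2 rule applications]
amber-pass needs fewer.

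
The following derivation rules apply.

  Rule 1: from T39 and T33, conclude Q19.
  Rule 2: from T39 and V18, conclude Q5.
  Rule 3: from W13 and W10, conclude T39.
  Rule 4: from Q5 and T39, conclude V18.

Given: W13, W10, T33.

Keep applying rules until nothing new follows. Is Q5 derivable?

No

Q5 would need T39 and V18 (Rule 2), but V18 is never established.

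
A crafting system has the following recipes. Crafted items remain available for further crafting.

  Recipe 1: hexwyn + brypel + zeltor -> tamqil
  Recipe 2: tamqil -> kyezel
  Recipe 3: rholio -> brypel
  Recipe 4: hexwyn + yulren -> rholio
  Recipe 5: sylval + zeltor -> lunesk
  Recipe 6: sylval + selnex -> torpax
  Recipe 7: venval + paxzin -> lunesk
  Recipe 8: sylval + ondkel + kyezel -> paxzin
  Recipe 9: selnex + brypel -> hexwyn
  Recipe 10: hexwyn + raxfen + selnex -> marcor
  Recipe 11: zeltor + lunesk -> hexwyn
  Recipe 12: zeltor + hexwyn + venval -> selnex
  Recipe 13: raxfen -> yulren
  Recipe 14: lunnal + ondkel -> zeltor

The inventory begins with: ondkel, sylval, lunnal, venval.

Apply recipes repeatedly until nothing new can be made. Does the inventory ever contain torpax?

Yes

lunnal + ondkel -> zeltor (Recipe 14).
Using Recipe 5, sylval and zeltor make lunesk.
Using Recipe 11, zeltor and lunesk make hexwyn.
Using Recipe 12, zeltor, hexwyn, and venval make selnex.
Using Recipe 6, sylval and selnex make torpax.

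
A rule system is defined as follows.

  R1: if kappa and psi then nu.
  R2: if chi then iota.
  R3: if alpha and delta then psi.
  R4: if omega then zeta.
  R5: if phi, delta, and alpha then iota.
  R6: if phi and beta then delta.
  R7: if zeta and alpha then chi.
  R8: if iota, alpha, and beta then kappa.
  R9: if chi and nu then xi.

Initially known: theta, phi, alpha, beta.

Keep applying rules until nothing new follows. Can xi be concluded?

xi would need chi and nu (R9), but chi is never established.

No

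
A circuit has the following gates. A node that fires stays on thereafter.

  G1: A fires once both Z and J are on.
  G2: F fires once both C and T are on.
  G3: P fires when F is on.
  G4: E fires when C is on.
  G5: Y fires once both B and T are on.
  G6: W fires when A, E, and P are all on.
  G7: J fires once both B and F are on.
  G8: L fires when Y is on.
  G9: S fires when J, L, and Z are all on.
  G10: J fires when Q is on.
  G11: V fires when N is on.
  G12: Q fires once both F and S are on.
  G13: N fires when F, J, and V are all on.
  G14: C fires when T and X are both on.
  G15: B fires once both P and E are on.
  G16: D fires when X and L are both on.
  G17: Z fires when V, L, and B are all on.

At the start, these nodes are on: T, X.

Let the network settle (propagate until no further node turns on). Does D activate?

Yes

G14: T and X on → C on.
C and T are on, so F fires (G2).
C is on, so E fires (G4).
F is on, so P fires (G3).
G15: P and E on → B on.
B and T are on, so Y fires (G5).
G8: Y on → L on.
G16: X and L on → D on.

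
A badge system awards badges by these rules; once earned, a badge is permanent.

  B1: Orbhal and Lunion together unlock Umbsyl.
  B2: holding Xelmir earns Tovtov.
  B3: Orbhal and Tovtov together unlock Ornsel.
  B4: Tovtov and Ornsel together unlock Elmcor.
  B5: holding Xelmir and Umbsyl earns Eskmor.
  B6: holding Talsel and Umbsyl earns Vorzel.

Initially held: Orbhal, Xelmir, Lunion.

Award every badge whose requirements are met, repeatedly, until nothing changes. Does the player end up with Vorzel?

No

Vorzel would need Talsel and Umbsyl (B6), but Talsel is never earned.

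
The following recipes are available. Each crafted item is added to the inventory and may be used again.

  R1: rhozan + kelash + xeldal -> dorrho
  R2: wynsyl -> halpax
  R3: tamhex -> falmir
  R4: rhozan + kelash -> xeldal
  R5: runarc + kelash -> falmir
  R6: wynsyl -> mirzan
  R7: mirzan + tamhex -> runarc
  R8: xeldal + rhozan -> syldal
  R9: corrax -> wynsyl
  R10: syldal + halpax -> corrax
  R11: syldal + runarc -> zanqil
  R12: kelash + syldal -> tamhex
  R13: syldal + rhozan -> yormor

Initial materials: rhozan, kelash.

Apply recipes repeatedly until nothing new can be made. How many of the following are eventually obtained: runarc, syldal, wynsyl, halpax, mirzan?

1

rhozan + kelash -> xeldal (R4).
Using R8, xeldal and rhozan make syldal.
runarc would need mirzan and tamhex (R7), but mirzan is never obtained.
syldal: reached.
wynsyl would need corrax (R9), but corrax is never obtained.
halpax would need wynsyl (R2), but wynsyl is never obtained.
mirzan would need wynsyl (R6), but wynsyl is never obtained.
Reached: syldal — 1 of the 5.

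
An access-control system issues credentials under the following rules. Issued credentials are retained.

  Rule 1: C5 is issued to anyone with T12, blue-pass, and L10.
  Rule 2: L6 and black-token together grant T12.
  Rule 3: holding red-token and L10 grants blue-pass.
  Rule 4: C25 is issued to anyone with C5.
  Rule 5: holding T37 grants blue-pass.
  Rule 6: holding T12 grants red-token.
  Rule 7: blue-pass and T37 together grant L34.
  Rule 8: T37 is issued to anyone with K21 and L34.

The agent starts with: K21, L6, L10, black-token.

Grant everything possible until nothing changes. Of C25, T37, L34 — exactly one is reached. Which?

C25

Holding L6 and black-token grants T12 (Rule 2).
Holding T12 grants red-token (Rule 6).
Holding red-token and L10 grants blue-pass (Rule 3).
Holding T12, blue-pass, and L10 grants C5 (Rule 1).
Holding C5 grants C25 (Rule 4).
L34 would need blue-pass and T37 (Rule 7), but T37 is never granted. T37 would need K21 and L34 (Rule 8), but L34 is never granted.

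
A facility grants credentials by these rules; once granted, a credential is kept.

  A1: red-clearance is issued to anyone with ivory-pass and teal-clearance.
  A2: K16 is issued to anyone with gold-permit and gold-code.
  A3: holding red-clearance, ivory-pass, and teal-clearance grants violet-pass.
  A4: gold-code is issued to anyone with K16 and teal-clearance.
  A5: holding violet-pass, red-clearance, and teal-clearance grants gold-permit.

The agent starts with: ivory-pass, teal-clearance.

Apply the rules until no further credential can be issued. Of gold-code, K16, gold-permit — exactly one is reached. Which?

Holding ivory-pass and teal-clearance grants red-clearance (A1).
Holding red-clearance, ivory-pass, and teal-clearance grants violet-pass (A3).
Holding violet-pass, red-clearance, and teal-clearance grants gold-permit (A5).
K16 would need gold-permit and gold-code (A2), but gold-code is never granted. gold-code would need K16 and teal-clearance (A4), but K16 is never granted.

gold-permit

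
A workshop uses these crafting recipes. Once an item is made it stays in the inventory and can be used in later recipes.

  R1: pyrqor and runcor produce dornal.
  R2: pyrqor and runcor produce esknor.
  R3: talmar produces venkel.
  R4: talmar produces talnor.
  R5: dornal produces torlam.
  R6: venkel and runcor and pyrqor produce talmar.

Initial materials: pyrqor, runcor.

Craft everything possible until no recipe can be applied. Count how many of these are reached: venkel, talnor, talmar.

venkel would need talmar (R3), but talmar is never obtained.
talnor would need talmar (R4), but talmar is never obtained.
talmar would need venkel, runcor, and pyrqor (R6), but venkel is never obtained.
None of the 3 are reached.

0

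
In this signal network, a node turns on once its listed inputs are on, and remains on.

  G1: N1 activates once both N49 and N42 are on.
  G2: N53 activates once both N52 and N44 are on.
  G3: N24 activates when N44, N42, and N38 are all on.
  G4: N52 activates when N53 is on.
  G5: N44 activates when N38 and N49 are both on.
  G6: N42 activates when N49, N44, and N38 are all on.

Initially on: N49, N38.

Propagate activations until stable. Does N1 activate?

N38 and N49 are on, so N44 activates (G5).
G6: N49, N44, and N38 on → N42 on.
G1: N49 and N42 on → N1 on.

Yes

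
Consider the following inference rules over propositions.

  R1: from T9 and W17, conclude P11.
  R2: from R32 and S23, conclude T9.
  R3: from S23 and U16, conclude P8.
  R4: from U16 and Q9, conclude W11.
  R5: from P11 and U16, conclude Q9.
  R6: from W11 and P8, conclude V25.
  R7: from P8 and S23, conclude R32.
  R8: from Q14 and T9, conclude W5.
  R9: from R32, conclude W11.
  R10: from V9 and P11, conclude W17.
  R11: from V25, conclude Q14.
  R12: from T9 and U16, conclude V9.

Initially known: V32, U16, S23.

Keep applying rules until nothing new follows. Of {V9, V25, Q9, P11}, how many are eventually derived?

From S23 and U16, R3 gives P8.
From P8 and S23, R7 gives R32.
From R32 and S23, R2 gives T9.
From R32, R9 gives W11.
T9 and U16 hold, so V9 follows (R12).
W11 and P8 hold, so V25 follows (R6).
V9: reached.
V25: reached.
Q9 would need P11 and U16 (R5), but P11 is never established.
P11 would need T9 and W17 (R1), but W17 is never established.
Reached: V9 and V25 — 2 of the 4.

2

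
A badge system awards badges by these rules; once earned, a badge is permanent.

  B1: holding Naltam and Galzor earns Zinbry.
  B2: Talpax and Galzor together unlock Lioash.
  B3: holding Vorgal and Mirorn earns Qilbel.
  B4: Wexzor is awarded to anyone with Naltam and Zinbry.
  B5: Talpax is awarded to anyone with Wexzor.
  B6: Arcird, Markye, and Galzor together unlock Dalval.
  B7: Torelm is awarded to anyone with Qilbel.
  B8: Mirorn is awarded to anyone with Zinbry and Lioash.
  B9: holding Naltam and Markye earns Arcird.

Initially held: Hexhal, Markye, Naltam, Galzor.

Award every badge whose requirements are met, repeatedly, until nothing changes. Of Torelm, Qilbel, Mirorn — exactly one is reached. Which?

Mirorn

With Naltam and Galzor, Zinbry is earned (B1).
With Naltam and Zinbry, Wexzor is earned (B4).
With Wexzor, Talpax is earned (B5).
With Talpax and Galzor, Lioash is earned (B2).
With Zinbry and Lioash, Mirorn is earned (B8).
Qilbel would need Vorgal and Mirorn (B3), but Vorgal is never earned. Torelm would need Qilbel (B7), but Qilbel is never earned.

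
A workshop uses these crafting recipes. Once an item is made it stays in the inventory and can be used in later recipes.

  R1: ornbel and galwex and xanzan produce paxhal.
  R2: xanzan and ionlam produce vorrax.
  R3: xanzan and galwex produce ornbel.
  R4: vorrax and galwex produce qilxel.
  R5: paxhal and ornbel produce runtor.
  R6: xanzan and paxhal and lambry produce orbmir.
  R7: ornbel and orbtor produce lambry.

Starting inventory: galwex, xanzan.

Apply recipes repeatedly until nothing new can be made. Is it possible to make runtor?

Yes

Using R3, xanzan and galwex make ornbel.
ornbel and galwex and xanzan → paxhal (R1).
paxhal and ornbel → runtor (R5).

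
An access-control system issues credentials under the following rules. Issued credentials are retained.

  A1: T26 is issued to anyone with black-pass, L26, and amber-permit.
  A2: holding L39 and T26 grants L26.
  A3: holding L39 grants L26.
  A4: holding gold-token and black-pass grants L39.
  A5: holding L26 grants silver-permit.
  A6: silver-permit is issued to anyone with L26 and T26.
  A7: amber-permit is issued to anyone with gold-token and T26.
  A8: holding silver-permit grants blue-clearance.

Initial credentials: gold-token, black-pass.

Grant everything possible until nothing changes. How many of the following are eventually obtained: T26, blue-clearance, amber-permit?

1

Holding gold-token and black-pass grants L39 (A4).
Holding L39 grants L26 (A3).
Holding L26 grants silver-permit (A5).
Holding silver-permit grants blue-clearance (A8).
T26 would need black-pass, L26, and amber-permit (A1), but amber-permit is never granted.
blue-clearance: reached.
amber-permit would need gold-token and T26 (A7), but T26 is never granted.
Reached: blue-clearance — 1 of the 3.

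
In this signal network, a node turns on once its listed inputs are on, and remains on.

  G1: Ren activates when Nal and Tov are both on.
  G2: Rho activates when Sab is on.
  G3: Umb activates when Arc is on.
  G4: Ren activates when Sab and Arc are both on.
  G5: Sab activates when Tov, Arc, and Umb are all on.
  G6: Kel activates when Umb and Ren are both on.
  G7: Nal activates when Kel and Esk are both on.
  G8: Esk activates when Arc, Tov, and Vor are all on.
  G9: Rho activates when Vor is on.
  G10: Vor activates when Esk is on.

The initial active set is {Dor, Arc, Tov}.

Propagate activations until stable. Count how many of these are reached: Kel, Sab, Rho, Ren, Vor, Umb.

5

G3: Arc on → Umb on.
Tov, Arc, and Umb are on, so Sab activates (G5).
Sab and Arc are on, so Ren activates (G4).
G2: Sab on → Rho on.
G6: Umb and Ren on → Kel on.
Kel: reached.
Sab: reached.
Rho: reached.
Ren: reached.
Vor would need Esk (G10), but Esk never turns on.
Umb: reached.
Reached: Kel, Sab, Rho, Ren, and Umb — 5 of the 6.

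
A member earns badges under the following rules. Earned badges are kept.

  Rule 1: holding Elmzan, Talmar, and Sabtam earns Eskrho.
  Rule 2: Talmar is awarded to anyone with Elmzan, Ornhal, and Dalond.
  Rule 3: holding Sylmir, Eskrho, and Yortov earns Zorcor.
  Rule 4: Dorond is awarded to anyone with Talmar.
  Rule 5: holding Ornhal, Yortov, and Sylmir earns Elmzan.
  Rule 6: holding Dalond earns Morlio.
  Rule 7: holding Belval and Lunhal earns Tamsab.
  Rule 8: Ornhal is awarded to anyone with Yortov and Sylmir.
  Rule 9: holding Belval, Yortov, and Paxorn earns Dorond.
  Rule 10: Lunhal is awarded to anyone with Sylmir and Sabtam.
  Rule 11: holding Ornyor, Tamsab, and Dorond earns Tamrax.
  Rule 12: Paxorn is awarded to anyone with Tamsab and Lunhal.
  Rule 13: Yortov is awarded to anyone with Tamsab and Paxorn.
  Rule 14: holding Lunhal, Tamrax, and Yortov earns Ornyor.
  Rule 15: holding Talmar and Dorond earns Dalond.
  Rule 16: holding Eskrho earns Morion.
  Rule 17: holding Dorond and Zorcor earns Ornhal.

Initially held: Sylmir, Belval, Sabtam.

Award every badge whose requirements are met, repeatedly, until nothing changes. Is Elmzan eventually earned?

With Sylmir and Sabtam, Lunhal is earned (Rule 10).
With Belval and Lunhal, Tamsab is earned (Rule 7).
With Tamsab and Lunhal, Paxorn is earned (Rule 12).
With Tamsab and Paxorn, Yortov is earned (Rule 13).
With Yortov and Sylmir, Ornhal is earned (Rule 8).
With Ornhal, Yortov, and Sylmir, Elmzan is earned (Rule 5).

Yes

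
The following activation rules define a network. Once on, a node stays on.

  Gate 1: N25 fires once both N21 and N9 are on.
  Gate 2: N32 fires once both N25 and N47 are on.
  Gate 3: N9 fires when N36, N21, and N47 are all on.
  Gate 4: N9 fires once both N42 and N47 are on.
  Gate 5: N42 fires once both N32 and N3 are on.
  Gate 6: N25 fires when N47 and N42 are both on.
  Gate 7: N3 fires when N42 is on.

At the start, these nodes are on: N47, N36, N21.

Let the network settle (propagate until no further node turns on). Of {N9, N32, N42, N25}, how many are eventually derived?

N36, N21, and N47 are on, so N9 fires (Gate 3).
N21 and N9 are on, so N25 fires (Gate 1).
Gate 2: N25 and N47 on → N32 on.
N9: reached.
N32: reached.
N42 would need N32 and N3 (Gate 5), but N3 never turns on.
N25: reached.
Reached: N9, N32, and N25 — 3 of the 4.

3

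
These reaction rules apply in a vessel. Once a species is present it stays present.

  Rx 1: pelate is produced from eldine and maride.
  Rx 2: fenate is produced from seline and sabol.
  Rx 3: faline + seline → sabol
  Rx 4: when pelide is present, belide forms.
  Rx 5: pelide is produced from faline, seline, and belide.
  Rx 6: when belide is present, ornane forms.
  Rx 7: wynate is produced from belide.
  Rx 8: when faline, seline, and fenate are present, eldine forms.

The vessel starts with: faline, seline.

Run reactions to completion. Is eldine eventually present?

faline and seline present → sabol forms (Rx 3).
seline and sabol present → fenate forms (Rx 2).
faline, seline, and fenate present → eldine forms (Rx 8).

Yes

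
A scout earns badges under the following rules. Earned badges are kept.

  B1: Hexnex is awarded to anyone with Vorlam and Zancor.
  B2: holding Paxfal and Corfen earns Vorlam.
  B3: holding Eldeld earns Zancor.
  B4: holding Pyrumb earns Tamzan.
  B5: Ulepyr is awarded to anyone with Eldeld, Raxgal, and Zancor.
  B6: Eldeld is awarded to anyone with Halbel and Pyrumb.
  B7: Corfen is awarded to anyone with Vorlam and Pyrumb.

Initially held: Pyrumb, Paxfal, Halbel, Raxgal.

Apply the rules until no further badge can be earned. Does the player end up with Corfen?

No

Corfen would need Vorlam and Pyrumb (B7), but Vorlam is never earned.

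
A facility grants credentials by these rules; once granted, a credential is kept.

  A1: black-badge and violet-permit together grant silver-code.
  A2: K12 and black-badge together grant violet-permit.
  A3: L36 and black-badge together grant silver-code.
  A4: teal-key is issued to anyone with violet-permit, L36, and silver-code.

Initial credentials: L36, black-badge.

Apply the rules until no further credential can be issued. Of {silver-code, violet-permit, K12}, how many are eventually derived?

1

Holding L36 and black-badge grants silver-code (A3).
silver-code: reached.
violet-permit would need K12 and black-badge (A2), but K12 is never granted.
No rule produces K12, and it is not given.
Reached: silver-code — 1 of the 3.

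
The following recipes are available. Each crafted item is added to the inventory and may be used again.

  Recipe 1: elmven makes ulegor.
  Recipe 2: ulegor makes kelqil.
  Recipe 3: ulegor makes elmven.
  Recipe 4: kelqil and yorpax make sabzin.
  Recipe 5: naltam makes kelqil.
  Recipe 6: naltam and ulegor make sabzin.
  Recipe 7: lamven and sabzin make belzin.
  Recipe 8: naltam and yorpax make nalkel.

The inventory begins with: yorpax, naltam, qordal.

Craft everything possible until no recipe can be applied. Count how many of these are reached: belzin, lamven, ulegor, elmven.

belzin would need lamven and sabzin (Recipe 7), but lamven is never obtained.
No rule produces lamven, and it is not given.
ulegor would need elmven (Recipe 1), but elmven is never obtained.
elmven would need ulegor (Recipe 3), but ulegor is never obtained.
None of the 4 are reached.

0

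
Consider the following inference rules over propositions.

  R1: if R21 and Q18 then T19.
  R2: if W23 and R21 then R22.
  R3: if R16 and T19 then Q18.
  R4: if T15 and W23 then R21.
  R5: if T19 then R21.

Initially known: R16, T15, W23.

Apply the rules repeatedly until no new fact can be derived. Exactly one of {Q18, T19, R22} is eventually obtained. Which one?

T15 and W23 hold, so R21 follows (R4).
From W23 and R21, R2 gives R22.
T19 would need R21 and Q18 (R1), but Q18 is never established. Q18 would need R16 and T19 (R3), but T19 is never established.

R22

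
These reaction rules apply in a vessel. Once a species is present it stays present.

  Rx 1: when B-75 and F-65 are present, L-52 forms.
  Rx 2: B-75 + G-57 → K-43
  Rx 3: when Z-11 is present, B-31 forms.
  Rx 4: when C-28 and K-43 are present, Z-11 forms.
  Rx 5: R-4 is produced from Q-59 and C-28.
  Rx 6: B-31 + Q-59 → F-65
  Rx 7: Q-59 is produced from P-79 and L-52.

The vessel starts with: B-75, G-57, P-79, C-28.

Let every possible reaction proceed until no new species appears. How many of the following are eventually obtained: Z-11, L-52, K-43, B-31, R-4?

3

B-75 and G-57 present → K-43 forms (Rx 2).
C-28 and K-43 present → Z-11 forms (Rx 4).
Z-11 present → B-31 forms (Rx 3).
Z-11: reached.
L-52 would need B-75 and F-65 (Rx 1), but F-65 never forms.
K-43: reached.
B-31: reached.
R-4 would need Q-59 and C-28 (Rx 5), but Q-59 never forms.
Reached: Z-11, K-43, and B-31 — 3 of the 5.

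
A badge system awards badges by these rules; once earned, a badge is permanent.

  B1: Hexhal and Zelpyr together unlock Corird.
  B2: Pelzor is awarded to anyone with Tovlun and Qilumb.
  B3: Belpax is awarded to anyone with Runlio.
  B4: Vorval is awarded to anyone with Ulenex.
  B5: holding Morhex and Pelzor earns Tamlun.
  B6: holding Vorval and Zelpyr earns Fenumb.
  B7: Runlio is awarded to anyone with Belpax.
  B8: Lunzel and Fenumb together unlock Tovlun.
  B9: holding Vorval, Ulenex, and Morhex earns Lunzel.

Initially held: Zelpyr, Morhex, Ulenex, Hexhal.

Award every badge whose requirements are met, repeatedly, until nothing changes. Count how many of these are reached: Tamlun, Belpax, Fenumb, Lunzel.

With Ulenex, Vorval is earned (B4).
With Vorval, Ulenex, and Morhex, Lunzel is earned (B9).
With Vorval and Zelpyr, Fenumb is earned (B6).
Tamlun would need Morhex and Pelzor (B5), but Pelzor is never earned.
Belpax would need Runlio (B3), but Runlio is never earned.
Fenumb: reached.
Lunzel: reached.
Reached: Fenumb and Lunzel — 2 of the 4.

2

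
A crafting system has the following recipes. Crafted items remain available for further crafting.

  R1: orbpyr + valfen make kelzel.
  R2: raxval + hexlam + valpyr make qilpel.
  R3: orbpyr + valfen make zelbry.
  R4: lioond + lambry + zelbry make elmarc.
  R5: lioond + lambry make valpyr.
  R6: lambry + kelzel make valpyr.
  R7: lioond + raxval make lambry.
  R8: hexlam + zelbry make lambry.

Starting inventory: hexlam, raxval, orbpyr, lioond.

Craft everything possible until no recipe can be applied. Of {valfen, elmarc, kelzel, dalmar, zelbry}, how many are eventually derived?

No rule produces valfen, and it is not given.
elmarc would need lioond, lambry, and zelbry (R4), but zelbry is never obtained.
kelzel would need orbpyr and valfen (R1), but valfen is never obtained.
No rule produces dalmar, and it is not given.
zelbry would need orbpyr and valfen (R3), but valfen is never obtained.
None of the 5 are reached.

0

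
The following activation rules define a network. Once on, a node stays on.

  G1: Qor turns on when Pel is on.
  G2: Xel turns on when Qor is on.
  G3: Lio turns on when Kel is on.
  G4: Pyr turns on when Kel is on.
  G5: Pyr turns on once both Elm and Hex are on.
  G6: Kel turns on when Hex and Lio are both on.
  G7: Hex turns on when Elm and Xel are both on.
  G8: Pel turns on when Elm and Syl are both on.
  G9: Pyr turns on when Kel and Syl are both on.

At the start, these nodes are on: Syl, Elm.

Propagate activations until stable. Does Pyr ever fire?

Yes

G8: Elm and Syl on → Pel on.
Pel is on, so Qor turns on (G1).
G2: Qor on → Xel on.
Elm and Xel are on, so Hex turns on (G7).
Elm and Hex are on, so Pyr turns on (G5).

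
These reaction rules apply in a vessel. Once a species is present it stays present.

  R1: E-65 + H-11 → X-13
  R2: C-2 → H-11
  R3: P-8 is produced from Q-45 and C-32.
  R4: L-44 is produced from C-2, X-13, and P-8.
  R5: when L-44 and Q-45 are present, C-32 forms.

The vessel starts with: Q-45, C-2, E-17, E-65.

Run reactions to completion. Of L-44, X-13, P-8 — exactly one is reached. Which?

X-13

C-2 present → H-11 forms (R2).
E-65 and H-11 present → X-13 forms (R1).
L-44 would need C-2, X-13, and P-8 (R4), but P-8 never forms. P-8 would need Q-45 and C-32 (R3), but C-32 never forms.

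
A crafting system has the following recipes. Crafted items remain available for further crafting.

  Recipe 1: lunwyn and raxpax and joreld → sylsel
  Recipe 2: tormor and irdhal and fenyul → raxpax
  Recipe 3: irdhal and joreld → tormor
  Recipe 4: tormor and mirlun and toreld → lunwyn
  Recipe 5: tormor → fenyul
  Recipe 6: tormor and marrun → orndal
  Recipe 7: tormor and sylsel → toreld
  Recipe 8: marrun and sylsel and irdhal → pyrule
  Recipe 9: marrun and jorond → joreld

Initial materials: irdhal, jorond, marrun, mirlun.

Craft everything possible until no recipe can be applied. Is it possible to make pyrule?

pyrule would need marrun, sylsel, and irdhal (Recipe 8), but sylsel is never obtained.

No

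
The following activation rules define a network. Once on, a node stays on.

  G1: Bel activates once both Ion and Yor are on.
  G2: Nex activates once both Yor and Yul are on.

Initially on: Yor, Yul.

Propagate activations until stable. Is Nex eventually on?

Yor and Yul are on, so Nex activates (G2).

Yes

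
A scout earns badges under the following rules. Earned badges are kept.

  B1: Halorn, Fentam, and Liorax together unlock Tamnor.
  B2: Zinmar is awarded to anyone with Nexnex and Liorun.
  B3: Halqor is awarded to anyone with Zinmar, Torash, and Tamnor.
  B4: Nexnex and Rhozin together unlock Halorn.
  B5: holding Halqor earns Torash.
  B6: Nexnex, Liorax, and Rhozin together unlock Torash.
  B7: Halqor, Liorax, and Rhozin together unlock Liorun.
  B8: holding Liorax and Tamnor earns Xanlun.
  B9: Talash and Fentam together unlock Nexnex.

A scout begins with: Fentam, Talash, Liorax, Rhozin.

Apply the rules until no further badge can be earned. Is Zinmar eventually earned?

No

Zinmar would need Nexnex and Liorun (B2), but Liorun is never earned.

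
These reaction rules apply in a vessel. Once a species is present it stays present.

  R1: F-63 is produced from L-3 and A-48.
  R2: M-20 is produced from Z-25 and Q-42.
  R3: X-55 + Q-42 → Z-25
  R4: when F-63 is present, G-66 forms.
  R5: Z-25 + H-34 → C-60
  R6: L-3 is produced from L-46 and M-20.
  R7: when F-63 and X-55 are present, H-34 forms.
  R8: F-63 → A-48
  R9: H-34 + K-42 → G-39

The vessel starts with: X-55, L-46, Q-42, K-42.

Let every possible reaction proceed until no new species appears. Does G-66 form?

No

G-66 would need F-63 (R4), but F-63 never forms.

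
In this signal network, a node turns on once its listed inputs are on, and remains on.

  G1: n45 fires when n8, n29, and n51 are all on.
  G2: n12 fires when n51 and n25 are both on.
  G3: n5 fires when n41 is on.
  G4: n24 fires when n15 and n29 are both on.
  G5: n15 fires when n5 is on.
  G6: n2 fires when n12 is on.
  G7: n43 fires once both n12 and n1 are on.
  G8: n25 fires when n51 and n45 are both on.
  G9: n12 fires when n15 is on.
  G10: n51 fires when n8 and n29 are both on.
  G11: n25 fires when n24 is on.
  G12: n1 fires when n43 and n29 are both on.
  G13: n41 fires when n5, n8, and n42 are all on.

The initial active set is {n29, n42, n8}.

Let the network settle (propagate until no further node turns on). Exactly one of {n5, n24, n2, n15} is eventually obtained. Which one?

n2

G10: n8 and n29 on → n51 on.
G1: n8, n29, and n51 on → n45 on.
n51 and n45 are on, so n25 fires (G8).
G2: n51 and n25 on → n12 on.
G6: n12 on → n2 on.
n15 would need n5 (G5), but n5 never turns on. n24 would need n15 and n29 (G4), but n15 never turns on. n5 would need n41 (G3), but n41 never turns on.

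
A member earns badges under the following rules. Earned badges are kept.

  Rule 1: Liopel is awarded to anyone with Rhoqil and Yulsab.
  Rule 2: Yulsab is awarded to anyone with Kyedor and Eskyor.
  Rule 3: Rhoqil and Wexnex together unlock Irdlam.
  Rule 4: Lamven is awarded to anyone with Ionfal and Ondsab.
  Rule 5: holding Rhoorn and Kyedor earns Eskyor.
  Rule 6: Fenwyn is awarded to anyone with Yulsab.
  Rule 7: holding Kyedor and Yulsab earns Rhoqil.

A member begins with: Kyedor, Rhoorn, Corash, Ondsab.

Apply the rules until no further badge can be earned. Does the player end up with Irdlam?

No

Irdlam would need Rhoqil and Wexnex (Rule 3), but Wexnex is never earned.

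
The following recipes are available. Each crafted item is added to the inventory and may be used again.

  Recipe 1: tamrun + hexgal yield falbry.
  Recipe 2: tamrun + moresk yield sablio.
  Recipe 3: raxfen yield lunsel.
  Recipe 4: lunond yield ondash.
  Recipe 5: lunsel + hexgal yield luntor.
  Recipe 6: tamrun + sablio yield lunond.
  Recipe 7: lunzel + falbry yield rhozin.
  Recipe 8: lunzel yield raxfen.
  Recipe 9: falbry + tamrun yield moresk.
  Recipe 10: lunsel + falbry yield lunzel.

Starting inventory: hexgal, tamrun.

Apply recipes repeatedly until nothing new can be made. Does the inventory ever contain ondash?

Using Recipe 1, tamrun and hexgal make falbry.
Using Recipe 9, falbry and tamrun make moresk.
tamrun + moresk → sablio (Recipe 2).
Using Recipe 6, tamrun and sablio make lunond.
Using Recipe 4, lunond makes ondash.

Yes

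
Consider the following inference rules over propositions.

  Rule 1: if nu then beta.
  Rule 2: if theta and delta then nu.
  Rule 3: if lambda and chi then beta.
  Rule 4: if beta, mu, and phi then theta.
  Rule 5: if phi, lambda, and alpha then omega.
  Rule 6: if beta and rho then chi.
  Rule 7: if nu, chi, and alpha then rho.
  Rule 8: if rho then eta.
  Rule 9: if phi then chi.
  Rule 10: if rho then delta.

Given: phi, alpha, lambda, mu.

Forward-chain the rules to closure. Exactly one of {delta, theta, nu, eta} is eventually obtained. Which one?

theta

From phi, Rule 9 gives chi.
From lambda and chi, Rule 3 gives beta.
From beta, mu, and phi, Rule 4 gives theta.
delta would need rho (Rule 10), but rho is never established. eta would need rho (Rule 8), but rho is never established. nu would need theta and delta (Rule 2), but delta is never established.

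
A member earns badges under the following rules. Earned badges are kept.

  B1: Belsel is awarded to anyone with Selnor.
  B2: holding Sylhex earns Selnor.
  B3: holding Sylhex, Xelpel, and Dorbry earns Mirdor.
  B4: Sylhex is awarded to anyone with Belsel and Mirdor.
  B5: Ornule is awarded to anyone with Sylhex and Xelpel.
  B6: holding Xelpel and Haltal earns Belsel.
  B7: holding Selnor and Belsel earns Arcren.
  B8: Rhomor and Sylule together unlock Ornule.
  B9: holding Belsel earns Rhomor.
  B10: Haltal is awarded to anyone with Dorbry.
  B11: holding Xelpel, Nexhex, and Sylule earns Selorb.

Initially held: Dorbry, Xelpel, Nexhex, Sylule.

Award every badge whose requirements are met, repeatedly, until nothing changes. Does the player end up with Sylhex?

Sylhex would need Belsel and Mirdor (B4), but Mirdor is never earned.

No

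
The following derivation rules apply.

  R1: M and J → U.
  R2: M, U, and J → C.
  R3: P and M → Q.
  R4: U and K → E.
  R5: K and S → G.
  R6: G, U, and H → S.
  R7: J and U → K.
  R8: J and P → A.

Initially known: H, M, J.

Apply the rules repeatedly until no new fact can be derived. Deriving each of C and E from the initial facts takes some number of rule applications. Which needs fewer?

C

C: M and J hold, so U follows (R1). M, U, and J hold, so C follows (R2). [2 rule applications]
E: From M and J, R1 gives U. J and U hold, so K follows (R7). U and K hold, so E follows (R4). [3 rule applications]
C needs fewer.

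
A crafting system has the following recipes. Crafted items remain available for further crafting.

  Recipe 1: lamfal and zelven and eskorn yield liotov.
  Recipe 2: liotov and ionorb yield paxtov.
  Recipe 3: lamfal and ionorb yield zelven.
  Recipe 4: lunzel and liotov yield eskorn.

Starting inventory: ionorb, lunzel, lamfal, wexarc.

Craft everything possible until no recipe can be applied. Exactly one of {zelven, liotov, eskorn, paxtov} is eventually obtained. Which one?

Using Recipe 3, lamfal and ionorb make zelven.
eskorn would need lunzel and liotov (Recipe 4), but liotov is never obtained. paxtov would need liotov and ionorb (Recipe 2), but liotov is never obtained. liotov would need lamfal, zelven, and eskorn (Recipe 1), but eskorn is never obtained.

zelven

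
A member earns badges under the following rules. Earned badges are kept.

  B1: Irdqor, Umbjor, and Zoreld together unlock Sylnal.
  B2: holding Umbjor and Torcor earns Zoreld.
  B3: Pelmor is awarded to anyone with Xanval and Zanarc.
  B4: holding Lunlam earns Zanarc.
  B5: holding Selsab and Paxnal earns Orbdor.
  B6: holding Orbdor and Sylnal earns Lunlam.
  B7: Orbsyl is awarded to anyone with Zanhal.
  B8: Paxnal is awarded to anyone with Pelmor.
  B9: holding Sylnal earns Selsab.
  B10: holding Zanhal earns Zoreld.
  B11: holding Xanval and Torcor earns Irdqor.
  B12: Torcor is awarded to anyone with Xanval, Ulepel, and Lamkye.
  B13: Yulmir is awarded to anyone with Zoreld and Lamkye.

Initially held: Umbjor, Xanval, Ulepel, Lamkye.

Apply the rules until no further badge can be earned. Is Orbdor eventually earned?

No

Orbdor would need Selsab and Paxnal (B5), but Paxnal is never earned.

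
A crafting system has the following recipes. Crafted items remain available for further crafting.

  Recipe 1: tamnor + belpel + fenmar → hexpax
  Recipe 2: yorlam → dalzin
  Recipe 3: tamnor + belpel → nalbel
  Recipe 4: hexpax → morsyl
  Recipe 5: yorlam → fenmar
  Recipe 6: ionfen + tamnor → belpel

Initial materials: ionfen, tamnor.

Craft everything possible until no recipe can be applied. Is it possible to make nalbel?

Yes

ionfen + tamnor → belpel (Recipe 6).
Using Recipe 3, tamnor and belpel make nalbel.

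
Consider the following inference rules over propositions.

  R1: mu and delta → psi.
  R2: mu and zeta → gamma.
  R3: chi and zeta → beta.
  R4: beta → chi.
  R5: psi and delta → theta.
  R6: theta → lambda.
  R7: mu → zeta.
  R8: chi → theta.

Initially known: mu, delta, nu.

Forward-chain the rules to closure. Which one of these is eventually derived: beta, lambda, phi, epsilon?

lambda

From mu and delta, R1 gives psi.
psi and delta hold, so theta follows (R5).
From theta, R6 gives lambda.
No rule produces epsilon, and it is not given. beta would need chi and zeta (R3), but chi is never established. No rule produces phi, and it is not given.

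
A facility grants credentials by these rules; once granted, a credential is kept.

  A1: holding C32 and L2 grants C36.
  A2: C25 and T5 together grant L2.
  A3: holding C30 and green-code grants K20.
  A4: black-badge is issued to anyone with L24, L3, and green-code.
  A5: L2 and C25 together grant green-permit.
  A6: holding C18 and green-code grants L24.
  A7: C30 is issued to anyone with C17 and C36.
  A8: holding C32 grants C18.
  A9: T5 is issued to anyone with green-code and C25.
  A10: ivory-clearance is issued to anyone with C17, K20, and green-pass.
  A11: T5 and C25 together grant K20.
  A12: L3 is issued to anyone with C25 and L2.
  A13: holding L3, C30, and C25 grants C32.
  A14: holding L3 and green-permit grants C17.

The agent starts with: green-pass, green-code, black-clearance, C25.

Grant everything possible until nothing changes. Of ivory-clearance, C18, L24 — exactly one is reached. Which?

Holding green-code and C25 grants T5 (A9).
Holding C25 and T5 grants L2 (A2).
Holding T5 and C25 grants K20 (A11).
Holding C25 and L2 grants L3 (A12).
Holding L2 and C25 grants green-permit (A5).
Holding L3 and green-permit grants C17 (A14).
Holding C17, K20, and green-pass grants ivory-clearance (A10).
L24 would need C18 and green-code (A6), but C18 is never granted. C18 would need C32 (A8), but C32 is never granted.

ivory-clearance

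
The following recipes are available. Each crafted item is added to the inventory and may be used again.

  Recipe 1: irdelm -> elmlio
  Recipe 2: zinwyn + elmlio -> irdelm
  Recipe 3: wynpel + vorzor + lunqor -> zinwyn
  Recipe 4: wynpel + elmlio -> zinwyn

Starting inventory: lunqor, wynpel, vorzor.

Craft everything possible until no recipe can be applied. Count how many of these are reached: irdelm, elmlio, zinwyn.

1

wynpel + vorzor + lunqor -> zinwyn (Recipe 3).
irdelm would need zinwyn and elmlio (Recipe 2), but elmlio is never obtained.
elmlio would need irdelm (Recipe 1), but irdelm is never obtained.
zinwyn: reached.
Reached: zinwyn — 1 of the 3.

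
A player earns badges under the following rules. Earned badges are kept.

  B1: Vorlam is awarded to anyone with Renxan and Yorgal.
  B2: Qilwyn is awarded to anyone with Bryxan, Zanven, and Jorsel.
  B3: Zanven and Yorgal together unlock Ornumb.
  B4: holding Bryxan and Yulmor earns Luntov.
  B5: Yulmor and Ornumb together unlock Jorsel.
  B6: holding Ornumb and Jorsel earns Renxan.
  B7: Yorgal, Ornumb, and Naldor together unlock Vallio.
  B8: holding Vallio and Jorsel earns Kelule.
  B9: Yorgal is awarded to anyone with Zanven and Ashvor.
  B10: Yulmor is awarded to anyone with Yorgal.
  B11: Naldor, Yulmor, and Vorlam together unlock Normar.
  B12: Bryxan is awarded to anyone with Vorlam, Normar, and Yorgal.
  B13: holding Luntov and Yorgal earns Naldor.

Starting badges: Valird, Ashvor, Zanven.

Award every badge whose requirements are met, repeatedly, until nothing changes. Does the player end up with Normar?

Normar would need Naldor, Yulmor, and Vorlam (B11), but Naldor is never earned.

No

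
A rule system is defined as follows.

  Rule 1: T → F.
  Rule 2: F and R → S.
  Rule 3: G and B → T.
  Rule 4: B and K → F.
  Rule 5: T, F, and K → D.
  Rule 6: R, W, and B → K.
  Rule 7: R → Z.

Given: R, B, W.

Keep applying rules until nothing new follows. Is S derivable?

From R, W, and B, Rule 6 gives K.
From B and K, Rule 4 gives F.
F and R hold, so S follows (Rule 2).

Yes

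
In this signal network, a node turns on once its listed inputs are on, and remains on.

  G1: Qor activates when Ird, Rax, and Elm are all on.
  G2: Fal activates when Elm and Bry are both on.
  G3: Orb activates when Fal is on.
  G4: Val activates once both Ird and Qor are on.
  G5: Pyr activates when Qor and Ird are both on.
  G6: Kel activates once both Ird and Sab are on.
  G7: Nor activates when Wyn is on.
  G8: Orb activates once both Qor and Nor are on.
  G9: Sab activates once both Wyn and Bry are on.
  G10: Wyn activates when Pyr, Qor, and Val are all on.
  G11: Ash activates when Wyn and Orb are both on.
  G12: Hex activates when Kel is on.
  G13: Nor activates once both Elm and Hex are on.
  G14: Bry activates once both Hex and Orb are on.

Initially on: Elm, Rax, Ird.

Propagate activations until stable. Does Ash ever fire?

G1: Ird, Rax, and Elm on → Qor on.
Ird and Qor are on, so Val activates (G4).
Qor and Ird are on, so Pyr activates (G5).
Pyr, Qor, and Val are on, so Wyn activates (G10).
G7: Wyn on → Nor on.
G8: Qor and Nor on → Orb on.
Wyn and Orb are on, so Ash activates (G11).

Yes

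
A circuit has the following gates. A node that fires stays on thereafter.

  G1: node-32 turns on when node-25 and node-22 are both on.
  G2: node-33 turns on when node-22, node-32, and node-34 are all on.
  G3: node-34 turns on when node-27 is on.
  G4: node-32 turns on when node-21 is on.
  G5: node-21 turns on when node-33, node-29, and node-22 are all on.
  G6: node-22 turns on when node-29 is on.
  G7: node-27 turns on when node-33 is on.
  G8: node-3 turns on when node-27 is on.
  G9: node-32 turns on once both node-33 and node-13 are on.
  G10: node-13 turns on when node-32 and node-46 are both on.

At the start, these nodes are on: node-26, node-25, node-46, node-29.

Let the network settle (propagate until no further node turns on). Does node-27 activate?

No

node-27 would need node-33 (G7), but node-33 never turns on.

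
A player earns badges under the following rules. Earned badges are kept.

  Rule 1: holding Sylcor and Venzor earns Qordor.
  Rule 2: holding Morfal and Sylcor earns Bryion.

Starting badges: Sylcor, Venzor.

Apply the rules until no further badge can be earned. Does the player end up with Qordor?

With Sylcor and Venzor, Qordor is earned (Rule 1).

Yes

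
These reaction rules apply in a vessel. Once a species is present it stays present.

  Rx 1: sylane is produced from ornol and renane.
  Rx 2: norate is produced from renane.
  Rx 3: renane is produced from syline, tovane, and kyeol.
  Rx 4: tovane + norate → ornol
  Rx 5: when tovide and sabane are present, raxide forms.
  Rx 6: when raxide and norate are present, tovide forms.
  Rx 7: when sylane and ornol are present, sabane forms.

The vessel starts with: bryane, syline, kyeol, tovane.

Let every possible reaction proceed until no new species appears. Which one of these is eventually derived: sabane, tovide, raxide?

syline, tovane, and kyeol present → renane forms (Rx 3).
renane present → norate forms (Rx 2).
tovane and norate present → ornol forms (Rx 4).
ornol and renane present → sylane forms (Rx 1).
sylane and ornol present → sabane forms (Rx 7).
raxide would need tovide and sabane (Rx 5), but tovide never forms. tovide would need raxide and norate (Rx 6), but raxide never forms.

sabane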